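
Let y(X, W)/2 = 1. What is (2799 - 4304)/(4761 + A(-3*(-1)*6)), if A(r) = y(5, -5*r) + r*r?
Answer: -1505/5087 ≈ -0.29585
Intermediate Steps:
y(X, W) = 2 (y(X, W) = 2*1 = 2)
A(r) = 2 + r² (A(r) = 2 + r*r = 2 + r²)
(2799 - 4304)/(4761 + A(-3*(-1)*6)) = (2799 - 4304)/(4761 + (2 + (-3*(-1)*6)²)) = -1505/(4761 + (2 + (3*6)²)) = -1505/(4761 + (2 + 18²)) = -1505/(4761 + (2 + 324)) = -1505/(4761 + 326) = -1505/5087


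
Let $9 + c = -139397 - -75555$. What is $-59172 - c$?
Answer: $4679$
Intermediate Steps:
$c = -63851$ ($c = -9 - 63842 = -63851$)
$-59172 - c = -59172 - -63851 = -59172 + 63851 = 4679$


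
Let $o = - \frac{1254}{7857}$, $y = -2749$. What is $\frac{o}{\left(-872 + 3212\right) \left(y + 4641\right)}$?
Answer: $- \frac{19}{527047560} \approx -3.605 \cdot 10^{-8}$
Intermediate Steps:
$o = - \frac{418}{2619}$ ($o = \left(-1254\right) \frac{1}{7857} = - \frac{418}{2619} \approx -0.1596$)
$\frac{o}{\left(-872 + 3212\right) \left(y + 4641\right)} = - \frac{418}{2619 \left(-872 + 3212\right) \left(-2749 + 4641\right)} = - \frac{418}{2619 \cdot 2340 \cdot 1892} = - \frac{418}{2619 \cdot 4427280} = \left(- \frac{418}{2619}\right) \frac{1}{4427280} = - \frac{19}{527047560}$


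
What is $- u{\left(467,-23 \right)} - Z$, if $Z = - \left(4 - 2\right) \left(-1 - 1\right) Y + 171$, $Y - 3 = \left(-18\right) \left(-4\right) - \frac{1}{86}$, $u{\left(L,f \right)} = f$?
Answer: $- \frac{19262}{43} \approx -447.95$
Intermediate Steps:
$Y = \frac{6449}{86}$ ($Y = 3 - - \frac{6191}{86} = 3 + \left(72 - \frac{1}{86}\right) = 3 + \frac{6191}{86} = \frac{6449}{86} \approx 74.988$)
$Z = \frac{20251}{43}$ ($Z = - \left(4 - 2\right) \left(-1 - 1\right) \frac{6449}{86} + 171 = - 2 \left(-2\right) \frac{6449}{86} + 171 = \left(-1\right) \left(-4\right) \frac{6449}{86} + 171 = 4 \cdot \frac{6449}{86} + 171 = \frac{12898}{43} + 171 = \frac{20251}{43} \approx 470.95$)
$- u{\left(467,-23 \right)} - Z = \left(-1\right) \left(-23\right) - \frac{20251}{43} = 23 - \frac{20251}{43} = - \frac{19262}{43}$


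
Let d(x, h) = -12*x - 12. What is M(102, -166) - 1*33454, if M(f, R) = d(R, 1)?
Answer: -31474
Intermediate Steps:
d(x, h) = -12 - 12*x
M(f, R) = -12 - 12*R
M(102, -166) - 1*33454 = (-12 - 12*(-166)) - 1*33454 = (-12 + 1992) - 33454 = 1980 - 33454 = -31474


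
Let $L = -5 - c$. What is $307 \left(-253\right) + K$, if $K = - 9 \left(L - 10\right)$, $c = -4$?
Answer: $-77572$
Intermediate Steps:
$L = -1$ ($L = -5 - -4 = -5 + 4 = -1$)
$K = 99$ ($K = - 9 \left(-1 - 10\right) = \left(-9\right) \left(-11\right) = 99$)
$307 \left(-253\right) + K = 307 \left(-253\right) + 99 = -77671 + 99 = -77572$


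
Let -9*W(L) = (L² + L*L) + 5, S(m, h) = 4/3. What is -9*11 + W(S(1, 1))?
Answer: -8096/81 ≈ -99.951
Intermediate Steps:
S(m, h) = 4/3 (S(m, h) = 4*(⅓) = 4/3)
W(L) = -5/9 - 2*L²/9 (W(L) = -((L² + L*L) + 5)/9 = -((L² + L²) + 5)/9 = -(2*L² + 5)/9 = -(5 + 2*L²)/9 = -5/9 - 2*L²/9)
-9*11 + W(S(1, 1)) = -9*11 + (-5/9 - 2*(4/3)²/9) = -99 + (-5/9 - 2/9*16/9) = -99 + (-5/9 - 32/81) = -99 - 77/81 = -8096/81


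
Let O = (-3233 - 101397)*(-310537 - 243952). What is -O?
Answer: -58016184070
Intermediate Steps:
O = 58016184070 (O = -104630*(-554489) = 58016184070)
-O = -1*58016184070 = -58016184070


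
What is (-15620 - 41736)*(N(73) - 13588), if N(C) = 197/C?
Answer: 56881493812/73 ≈ 7.7920e+8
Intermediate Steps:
(-15620 - 41736)*(N(73) - 13588) = (-15620 - 41736)*(197/73 - 13588) = -57356*(197*(1/73) - 13588) = -57356*(197/73 - 13588) = -57356*(-991727/73) = 56881493812/73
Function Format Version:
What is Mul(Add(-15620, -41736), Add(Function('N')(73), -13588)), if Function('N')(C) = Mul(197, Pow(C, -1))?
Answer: Rational(56881493812, 73) ≈ 7.7920e+8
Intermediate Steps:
Mul(Add(-15620, -41736), Add(Function('N')(73), -13588)) = Mul(Add(-15620, -41736), Add(Mul(197, Pow(73, -1)), -13588)) = Mul(-57356, Add(Mul(197, Rational(1, 73)), -13588)) = Mul(-57356, Add(Rational(197, 73), -13588)) = Mul(-57356, Rational(-991727, 73)) = Rational(56881493812, 73)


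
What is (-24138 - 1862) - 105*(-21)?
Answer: -23795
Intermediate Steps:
(-24138 - 1862) - 105*(-21) = -26000 - 1*(-2205) = -26000 + 2205 = -23795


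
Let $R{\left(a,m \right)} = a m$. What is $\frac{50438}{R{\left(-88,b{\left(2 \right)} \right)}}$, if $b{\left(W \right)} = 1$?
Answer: $- \frac{25219}{44} \approx -573.16$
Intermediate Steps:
$\frac{50438}{R{\left(-88,b{\left(2 \right)} \right)}} = \frac{50438}{\left(-88\right) 1} = \frac{50438}{-88} = 50438 \left(- \frac{1}{88}\right) = - \frac{25219}{44}$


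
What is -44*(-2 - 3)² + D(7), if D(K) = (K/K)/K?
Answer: -7699/7 ≈ -1099.9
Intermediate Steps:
D(K) = 1/K
-44*(-2 - 3)² + D(7) = -44*(-2 - 3)² + 1/7 = -44*(-5)² + ⅐ = -44*25 + ⅐ = -1100 + ⅐ = -7699/7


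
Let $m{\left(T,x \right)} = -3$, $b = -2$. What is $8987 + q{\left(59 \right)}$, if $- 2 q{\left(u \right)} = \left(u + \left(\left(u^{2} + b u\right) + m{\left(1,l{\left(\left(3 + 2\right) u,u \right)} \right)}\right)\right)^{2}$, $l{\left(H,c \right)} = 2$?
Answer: $- \frac{11671587}{2} \approx -5.8358 \cdot 10^{6}$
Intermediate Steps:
$q{\left(u \right)} = - \frac{\left(-3 + u^{2} - u\right)^{2}}{2}$ ($q{\left(u \right)} = - \frac{\left(u - \left(3 - u^{2} + 2 u\right)\right)^{2}}{2} = - \frac{\left(-3 + u^{2} - u\right)^{2}}{2}$)
$8987 + q{\left(59 \right)} = 8987 - \frac{\left(3 + 59 - 59^{2}\right)^{2}}{2} = 8987 - \frac{\left(3 + 59 - 3481\right)^{2}}{2} = 8987 - \frac{\left(-3419\right)^{2}}{2} = 8987 - \frac{11689561}{2} = - \frac{11671587}{2}$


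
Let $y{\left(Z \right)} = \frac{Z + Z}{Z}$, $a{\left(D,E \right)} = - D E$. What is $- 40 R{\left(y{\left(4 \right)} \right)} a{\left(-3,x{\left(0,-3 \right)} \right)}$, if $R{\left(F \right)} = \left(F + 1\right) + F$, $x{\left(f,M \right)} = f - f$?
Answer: $0$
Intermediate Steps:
$x{\left(f,M \right)} = 0$
$a{\left(D,E \right)} = - D E$
$y{\left(Z \right)} = 2$ ($y{\left(Z \right)} = \frac{2 Z}{Z} = 2$)
$R{\left(F \right)} = 1 + 2 F$ ($R{\left(F \right)} = \left(1 + F\right) + F = 1 + 2 F$)
$- 40 R{\left(y{\left(4 \right)} \right)} a{\left(-3,x{\left(0,-3 \right)} \right)} = - 40 \left(1 + 2 \cdot 2\right) \left(\left(-1\right) \left(-3\right) 0\right) = - 40 \left(1 + 4\right) 0 = \left(-40\right) 5 \cdot 0 = \left(-200\right) 0 = 0$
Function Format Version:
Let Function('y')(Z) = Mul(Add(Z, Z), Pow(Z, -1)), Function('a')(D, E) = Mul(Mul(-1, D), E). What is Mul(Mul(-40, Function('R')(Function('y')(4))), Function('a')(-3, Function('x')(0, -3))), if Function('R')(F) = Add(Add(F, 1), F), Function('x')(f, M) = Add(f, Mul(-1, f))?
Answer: 0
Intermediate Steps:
Function('x')(f, M) = 0
Function('a')(D, E) = Mul(-1, D, E)
Function('y')(Z) = 2 (Function('y')(Z) = Mul(Mul(2, Z), Pow(Z, -1)) = 2)
Function('R')(F) = Add(1, Mul(2, F)) (Function('R')(F) = Add(Add(1, F), F) = Add(1, Mul(2, F)))
Mul(Mul(-40, Function('R')(Function('y')(4))), Function('a')(-3, Function('x')(0, -3))) = Mul(Mul(-40, Add(1, Mul(2, 2))), Mul(-1, -3, 0)) = Mul(Mul(-40, Add(1, 4)), 0) = Mul(Mul(-40, 5), 0) = Mul(-200, 0) = 0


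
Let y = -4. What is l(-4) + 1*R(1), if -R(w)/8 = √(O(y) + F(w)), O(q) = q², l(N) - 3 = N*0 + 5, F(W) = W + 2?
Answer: 8 - 8*√19 ≈ -26.871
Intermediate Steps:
F(W) = 2 + W
l(N) = 8 (l(N) = 3 + (N*0 + 5) = 3 + (0 + 5) = 3 + 5 = 8)
R(w) = -8*√(18 + w) (R(w) = -8*√((-4)² + (2 + w)) = -8*√(16 + (2 + w)) = -8*√(18 + w))
l(-4) + 1*R(1) = 8 + 1*(-8*√(18 + 1)) = 8 + 1*(-8*√19) = 8 - 8*√19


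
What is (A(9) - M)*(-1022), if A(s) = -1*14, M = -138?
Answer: -126728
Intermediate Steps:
A(s) = -14
(A(9) - M)*(-1022) = (-14 - 1*(-138))*(-1022) = (-14 + 138)*(-1022) = 124*(-1022) = -126728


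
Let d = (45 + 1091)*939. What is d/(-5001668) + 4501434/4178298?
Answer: 752402966755/870769141711 ≈ 0.86407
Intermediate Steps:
d = 1066704 (d = 1136*939 = 1066704)
d/(-5001668) + 4501434/4178298 = 1066704/(-5001668) + 4501434/4178298 = 1066704*(-1/5001668) + 4501434*(1/4178298) = -266676/1250417 + 750239/696383 = 752402966755/870769141711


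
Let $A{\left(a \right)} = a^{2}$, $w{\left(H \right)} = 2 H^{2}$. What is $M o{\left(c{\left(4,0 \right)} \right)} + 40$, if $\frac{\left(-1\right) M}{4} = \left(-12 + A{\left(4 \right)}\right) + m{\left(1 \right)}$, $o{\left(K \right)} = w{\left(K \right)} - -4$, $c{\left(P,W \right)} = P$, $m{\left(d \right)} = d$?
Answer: $-680$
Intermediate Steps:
$o{\left(K \right)} = 4 + 2 K^{2}$ ($o{\left(K \right)} = 2 K^{2} - -4 = 2 K^{2} + 4 = 4 + 2 K^{2}$)
$M = -20$ ($M = - 4 \left(\left(-12 + 4^{2}\right) + 1\right) = - 4 \left(\left(-12 + 16\right) + 1\right) = - 4 \left(4 + 1\right) = \left(-4\right) 5 = -20$)
$M o{\left(c{\left(4,0 \right)} \right)} + 40 = - 20 \left(4 + 2 \cdot 4^{2}\right) + 40 = - 20 \left(4 + 2 \cdot 16\right) + 40 = - 20 \left(4 + 32\right) + 40 = \left(-20\right) 36 + 40 = -720 + 40 = -680$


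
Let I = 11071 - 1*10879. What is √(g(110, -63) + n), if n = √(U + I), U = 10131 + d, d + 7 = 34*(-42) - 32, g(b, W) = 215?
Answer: √(215 + 6*√246) ≈ 17.581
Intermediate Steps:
d = -1467 (d = -7 + (34*(-42) - 32) = -7 + (-1428 - 32) = -7 - 1460 = -1467)
U = 8664 (U = 10131 - 1467 = 8664)
I = 192 (I = 11071 - 10879 = 192)
n = 6*√246 (n = √(8664 + 192) = √8856 = 6*√246 ≈ 94.106)
√(g(110, -63) + n) = √(215 + 6*√246)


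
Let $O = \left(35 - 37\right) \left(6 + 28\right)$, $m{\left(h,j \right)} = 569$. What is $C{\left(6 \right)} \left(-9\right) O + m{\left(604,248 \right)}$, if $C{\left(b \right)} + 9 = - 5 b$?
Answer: $-23299$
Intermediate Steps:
$C{\left(b \right)} = -9 - 5 b$
$O = -68$ ($O = \left(-2\right) 34 = -68$)
$C{\left(6 \right)} \left(-9\right) O + m{\left(604,248 \right)} = \left(-9 - 30\right) \left(-9\right) \left(-68\right) + 569 = \left(-39\right) \left(-9\right) \left(-68\right) + 569 = 351 \left(-68\right) + 569 = -23868 + 569 = -23299$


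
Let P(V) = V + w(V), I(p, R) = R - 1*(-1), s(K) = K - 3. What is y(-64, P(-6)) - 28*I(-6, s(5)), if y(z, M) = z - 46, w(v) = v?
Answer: -194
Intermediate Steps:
s(K) = -3 + K
I(p, R) = 1 + R (I(p, R) = R + 1 = 1 + R)
P(V) = 2*V (P(V) = V + V = 2*V)
y(z, M) = -46 + z
y(-64, P(-6)) - 28*I(-6, s(5)) = (-46 - 64) - 28*(1 + (-3 + 5)) = -110 - 28*(1 + 2) = -110 - 28*3 = -110 - 1*84 = -110 - 84 = -194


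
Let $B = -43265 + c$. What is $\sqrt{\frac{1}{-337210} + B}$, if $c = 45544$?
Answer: $\frac{\sqrt{259146420826690}}{337210} \approx 47.739$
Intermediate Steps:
$B = 2279$ ($B = -43265 + 45544 = 2279$)
$\sqrt{\frac{1}{-337210} + B} = \sqrt{\frac{1}{-337210} + 2279} = \sqrt{- \frac{1}{337210} + 2279} = \sqrt{\frac{768501589}{337210}} = \frac{\sqrt{259146420826690}}{337210}$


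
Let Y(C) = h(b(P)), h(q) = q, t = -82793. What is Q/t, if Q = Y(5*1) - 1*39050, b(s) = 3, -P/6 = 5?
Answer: 39047/82793 ≈ 0.47162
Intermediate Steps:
P = -30 (P = -6*5 = -30)
Y(C) = 3
Q = -39047 (Q = 3 - 1*39050 = 3 - 39050 = -39047)
Q/t = -39047/(-82793) = -39047*(-1/82793) = 39047/82793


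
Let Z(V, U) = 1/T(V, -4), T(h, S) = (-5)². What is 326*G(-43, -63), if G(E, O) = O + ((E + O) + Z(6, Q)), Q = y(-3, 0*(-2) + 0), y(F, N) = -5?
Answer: -1377024/25 ≈ -55081.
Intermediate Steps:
Q = -5
T(h, S) = 25
Z(V, U) = 1/25
G(E, O) = 1/25 + E + 2*O (G(E, O) = O + ((E + O) + 1/25) = O + (1/25 + E + O) = 1/25 + E + 2*O)
326*G(-43, -63) = 326*(1/25 - 43 + 2*(-63)) = 326*(1/25 - 43 - 126) = 326*(-4224/25) = -1377024/25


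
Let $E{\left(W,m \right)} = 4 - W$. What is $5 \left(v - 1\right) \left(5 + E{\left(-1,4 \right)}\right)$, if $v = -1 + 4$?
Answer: $100$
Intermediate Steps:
$v = 3$
$5 \left(v - 1\right) \left(5 + E{\left(-1,4 \right)}\right) = 5 \left(3 - 1\right) \left(5 + \left(4 - -1\right)\right) = 5 \cdot 2 \left(5 + \left(4 + 1\right)\right) = 10 \left(5 + 5\right) = 10 \cdot 10 = 100$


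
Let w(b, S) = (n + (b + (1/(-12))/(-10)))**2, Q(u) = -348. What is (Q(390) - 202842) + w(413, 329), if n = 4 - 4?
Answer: -469643279/14400 ≈ -32614.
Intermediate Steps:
n = 0
w(b, S) = (1/120 + b)**2 (w(b, S) = (0 + (b + (1/(-12))/(-10)))**2 = (0 + (b + (1*(-1/12))*(-1/10)))**2 = (0 + (b - 1/12*(-1/10)))**2 = (0 + (b + 1/120))**2 = (0 + (1/120 + b))**2 = (1/120 + b)**2)
(Q(390) - 202842) + w(413, 329) = (-348 - 202842) + (1 + 120*413)**2/14400 = -203190 + (1 + 49560)**2/14400 = -203190 + (1/14400)*49561**2 = -203190 + (1/14400)*2456292721 = -203190 + 2456292721/14400 = -469643279/14400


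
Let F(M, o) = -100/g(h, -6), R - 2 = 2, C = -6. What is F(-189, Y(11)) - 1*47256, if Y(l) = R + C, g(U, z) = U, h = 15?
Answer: -141788/3 ≈ -47263.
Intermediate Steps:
R = 4 (R = 2 + 2 = 4)
Y(l) = -2 (Y(l) = 4 - 6 = -2)
F(M, o) = -20/3 (F(M, o) = -100/15 = -100*1/15 = -20/3)
F(-189, Y(11)) - 1*47256 = -20/3 - 1*47256 = -20/3 - 47256 = -141788/3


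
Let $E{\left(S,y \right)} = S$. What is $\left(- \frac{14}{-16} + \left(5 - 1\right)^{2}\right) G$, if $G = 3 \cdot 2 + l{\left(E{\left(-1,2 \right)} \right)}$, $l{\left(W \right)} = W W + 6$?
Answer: $\frac{1755}{8} \approx 219.38$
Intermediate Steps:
$l{\left(W \right)} = 6 + W^{2}$ ($l{\left(W \right)} = W^{2} + 6 = 6 + W^{2}$)
$G = 13$ ($G = 3 \cdot 2 + \left(6 + \left(-1\right)^{2}\right) = 6 + \left(6 + 1\right) = 6 + 7 = 13$)
$\left(- \frac{14}{-16} + \left(5 - 1\right)^{2}\right) G = \left(- \frac{14}{-16} + \left(5 - 1\right)^{2}\right) 13 = \left(\left(-14\right) \left(- \frac{1}{16}\right) + 4^{2}\right) 13 = \left(\frac{7}{8} + 16\right) 13 = \frac{135}{8} \cdot 13 = \frac{1755}{8}$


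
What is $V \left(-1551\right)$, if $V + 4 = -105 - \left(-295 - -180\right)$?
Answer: $-9306$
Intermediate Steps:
$V = 6$ ($V = -4 - \left(-190 + 180\right) = -4 - -10 = -4 + \left(-105 + 115\right) = -4 + 10 = 6$)
$V \left(-1551\right) = 6 \left(-1551\right) = -9306$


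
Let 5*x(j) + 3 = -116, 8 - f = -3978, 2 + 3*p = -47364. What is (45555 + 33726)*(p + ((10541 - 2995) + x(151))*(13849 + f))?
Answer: 10634963302515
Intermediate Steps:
p = -47366/3 (p = -⅔ + (⅓)*(-47364) = -⅔ - 15788 = -47366/3 ≈ -15789.)
f = 3986 (f = 8 - 1*(-3978) = 8 + 3978 = 3986)
x(j) = -119/5 (x(j) = -⅗ + (⅕)*(-116) = -⅗ - 116/5 = -119/5)
(45555 + 33726)*(p + ((10541 - 2995) + x(151))*(13849 + f)) = (45555 + 33726)*(-47366/3 + ((10541 - 2995) - 119/5)*(13849 + 3986)) = 79281*(-47366/3 + (7546 - 119/5)*17835) = 79281*(-47366/3 + (37611/5)*17835) = 79281*(-47366/3 + 134158437) = 79281*(402427945/3) = 10634963302515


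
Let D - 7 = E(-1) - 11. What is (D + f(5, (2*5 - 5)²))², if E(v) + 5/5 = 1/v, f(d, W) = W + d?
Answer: 576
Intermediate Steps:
E(v) = -1 + 1/v
D = -6 (D = 7 + ((1 - 1*(-1))/(-1) - 11) = 7 + (-(1 + 1) - 11) = 7 + (-1*2 - 11) = 7 + (-2 - 11) = 7 - 13 = -6)
(D + f(5, (2*5 - 5)²))² = (-6 + ((2*5 - 5)² + 5))² = (-6 + ((10 - 5)² + 5))² = (-6 + (5² + 5))² = (-6 + (25 + 5))² = (-6 + 30)² = 24² = 576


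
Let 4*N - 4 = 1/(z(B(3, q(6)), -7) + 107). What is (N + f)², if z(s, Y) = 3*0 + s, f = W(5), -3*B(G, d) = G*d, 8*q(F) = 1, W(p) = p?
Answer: 26337424/731025 ≈ 36.028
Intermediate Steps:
q(F) = ⅛ (q(F) = (⅛)*1 = ⅛)
B(G, d) = -G*d/3
f = 5
z(s, Y) = s (z(s, Y) = 0 + s = s)
N = 857/855 (N = 1 + 1/(4*(-⅓*3*⅛ + 107)) = 1 + 1/(4*(-⅛ + 107)) = 1 + 1/(4*(855/8)) = 1 + (¼)*(8/855) = 1 + 2/855 = 857/855 ≈ 1.0023)
(N + f)² = (857/855 + 5)² = (5132/855)² = 26337424/731025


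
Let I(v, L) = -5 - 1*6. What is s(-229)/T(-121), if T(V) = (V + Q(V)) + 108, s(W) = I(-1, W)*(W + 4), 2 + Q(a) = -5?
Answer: -495/4 ≈ -123.75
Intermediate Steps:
Q(a) = -7 (Q(a) = -2 - 5 = -7)
I(v, L) = -11 (I(v, L) = -5 - 6 = -11)
s(W) = -44 - 11*W (s(W) = -11*(W + 4) = -11*(4 + W) = -44 - 11*W)
T(V) = 101 + V (T(V) = (V - 7) + 108 = (-7 + V) + 108 = 101 + V)
s(-229)/T(-121) = (-44 - 11*(-229))/(101 - 121) = (-44 + 2519)/(-20) = 2475*(-1/20) = -495/4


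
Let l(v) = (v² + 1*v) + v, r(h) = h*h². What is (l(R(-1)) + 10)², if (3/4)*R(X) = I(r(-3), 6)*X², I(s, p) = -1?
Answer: 6724/81 ≈ 83.012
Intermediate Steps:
r(h) = h³
R(X) = -4*X²/3 (R(X) = 4*(-X²)/3 = -4*X²/3)
l(v) = v² + 2*v (l(v) = (v² + v) + v = (v + v²) + v = v² + 2*v)
(l(R(-1)) + 10)² = ((-4/3*(-1)²)*(2 - 4/3*(-1)²) + 10)² = ((-4/3*1)*(2 - 4/3*1) + 10)² = (-4*(2 - 4/3)/3 + 10)² = (-4/3*⅔ + 10)² = (-8/9 + 10)² = (82/9)² = 6724/81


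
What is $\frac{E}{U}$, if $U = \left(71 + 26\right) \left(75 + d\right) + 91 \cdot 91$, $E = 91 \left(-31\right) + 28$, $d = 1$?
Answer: $- \frac{2793}{15653} \approx -0.17843$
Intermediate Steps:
$E = -2793$ ($E = -2821 + 28 = -2793$)
$U = 15653$ ($U = \left(71 + 26\right) \left(75 + 1\right) + 91 \cdot 91 = 97 \cdot 76 + 8281 = 7372 + 8281 = 15653$)
$\frac{E}{U} = - \frac{2793}{15653}$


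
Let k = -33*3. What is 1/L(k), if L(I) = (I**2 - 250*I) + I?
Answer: 1/34452 ≈ 2.9026e-5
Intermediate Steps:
k = -99
L(I) = I**2 - 249*I
1/L(k) = 1/(-99*(-249 - 99)) = 1/(-99*(-348)) = 1/34452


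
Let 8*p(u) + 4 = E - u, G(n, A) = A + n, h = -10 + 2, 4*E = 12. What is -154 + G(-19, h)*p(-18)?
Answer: -1691/8 ≈ -211.38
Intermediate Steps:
E = 3 (E = (¼)*12 = 3)
h = -8
p(u) = -⅛ - u/8 (p(u) = -½ + (3 - u)/8 = -½ + (3/8 - u/8) = -⅛ - u/8)
-154 + G(-19, h)*p(-18) = -154 + (-8 - 19)*(-⅛ - ⅛*(-18)) = -154 - 27*(-⅛ + 9/4) = -154 - 27*17/8 = -154 - 459/8 = -1691/8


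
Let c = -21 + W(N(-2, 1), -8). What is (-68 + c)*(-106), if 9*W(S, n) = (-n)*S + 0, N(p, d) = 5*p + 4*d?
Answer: 29998/3 ≈ 9999.3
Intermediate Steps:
N(p, d) = 4*d + 5*p
W(S, n) = -S*n/9 (W(S, n) = ((-n)*S + 0)/9 = (-S*n + 0)/9 = (-S*n)/9 = -S*n/9)
c = -79/3 (c = -21 - ⅑*(4*1 + 5*(-2))*(-8) = -21 - ⅑*(4 - 10)*(-8) = -21 - ⅑*(-6)*(-8) = -21 - 16/3 = -79/3 ≈ -26.333)
(-68 + c)*(-106) = (-68 - 79/3)*(-106) = -283/3*(-106) = 29998/3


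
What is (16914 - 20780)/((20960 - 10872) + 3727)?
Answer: -3866/13815 ≈ -0.27984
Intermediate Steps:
(16914 - 20780)/((20960 - 10872) + 3727) = -3866/(10088 + 3727) = -3866/13815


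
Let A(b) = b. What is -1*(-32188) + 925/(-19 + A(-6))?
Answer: 32151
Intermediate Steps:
-1*(-32188) + 925/(-19 + A(-6)) = -1*(-32188) + 925/(-19 - 6) = 32188 + 925/(-25) = 32188 + 925*(-1/25) = 32188 - 37 = 32151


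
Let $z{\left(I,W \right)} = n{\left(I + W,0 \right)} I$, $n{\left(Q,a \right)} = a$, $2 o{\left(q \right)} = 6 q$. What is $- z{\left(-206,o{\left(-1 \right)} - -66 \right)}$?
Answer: $0$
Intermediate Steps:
$o{\left(q \right)} = 3 q$ ($o{\left(q \right)} = \frac{6 q}{2} = 3 q$)
$z{\left(I,W \right)} = 0$ ($z{\left(I,W \right)} = 0 I = 0$)
$- z{\left(-206,o{\left(-1 \right)} - -66 \right)} = \left(-1\right) 0 = 0$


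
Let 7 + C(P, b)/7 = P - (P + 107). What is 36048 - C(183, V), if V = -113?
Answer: 36846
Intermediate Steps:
C(P, b) = -798 (C(P, b) = -49 + 7*(P - (P + 107)) = -49 + 7*(P - (107 + P)) = -49 + 7*(P + (-107 - P)) = -49 + 7*(-107) = -49 - 749 = -798)
36048 - C(183, V) = 36048 - 1*(-798) = 36048 + 798 = 36846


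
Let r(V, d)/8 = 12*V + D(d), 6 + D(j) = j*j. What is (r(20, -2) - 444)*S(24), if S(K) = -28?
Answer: -40880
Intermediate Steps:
D(j) = -6 + j² (D(j) = -6 + j*j = -6 + j²)
r(V, d) = -48 + 8*d² + 96*V (r(V, d) = 8*(12*V + (-6 + d²)) = 8*(-6 + d² + 12*V) = -48 + 8*d² + 96*V)
(r(20, -2) - 444)*S(24) = ((-48 + 8*(-2)² + 96*20) - 444)*(-28) = ((-48 + 8*4 + 1920) - 444)*(-28) = ((-48 + 32 + 1920) - 444)*(-28) = (1904 - 444)*(-28) = 1460*(-28) = -40880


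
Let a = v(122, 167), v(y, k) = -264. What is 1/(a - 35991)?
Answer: -1/36255 ≈ -2.7582e-5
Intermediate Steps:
a = -264
1/(a - 35991) = 1/(-264 - 35991) = 1/(-36255) = -1/36255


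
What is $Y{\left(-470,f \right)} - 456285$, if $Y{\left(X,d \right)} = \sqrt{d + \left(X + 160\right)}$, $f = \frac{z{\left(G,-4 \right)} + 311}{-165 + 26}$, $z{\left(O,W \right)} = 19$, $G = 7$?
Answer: $-456285 + \frac{2 i \sqrt{1508845}}{139} \approx -4.5629 \cdot 10^{5} + 17.674 i$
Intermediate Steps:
$f = - \frac{330}{139}$ ($f = \frac{19 + 311}{-165 + 26} = \frac{330}{-139} = 330 \left(- \frac{1}{139}\right) = - \frac{330}{139} \approx -2.3741$)
$Y{\left(X,d \right)} = \sqrt{160 + X + d}$ ($Y{\left(X,d \right)} = \sqrt{d + \left(160 + X\right)} = \sqrt{160 + X + d}$)
$Y{\left(-470,f \right)} - 456285 = \sqrt{160 - 470 - \frac{330}{139}} - 456285 = \sqrt{- \frac{43420}{139}} - 456285 = \frac{2 i \sqrt{1508845}}{139} - 456285 = -456285 + \frac{2 i \sqrt{1508845}}{139}$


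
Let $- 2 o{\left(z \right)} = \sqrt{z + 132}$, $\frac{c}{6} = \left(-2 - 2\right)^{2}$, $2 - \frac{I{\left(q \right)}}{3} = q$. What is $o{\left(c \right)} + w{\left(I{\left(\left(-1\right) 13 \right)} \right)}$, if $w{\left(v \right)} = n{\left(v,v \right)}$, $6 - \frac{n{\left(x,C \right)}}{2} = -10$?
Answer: $32 - \sqrt{57} \approx 24.45$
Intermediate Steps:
$I{\left(q \right)} = 6 - 3 q$
$n{\left(x,C \right)} = 32$ ($n{\left(x,C \right)} = 12 - -20 = 12 + 20 = 32$)
$w{\left(v \right)} = 32$
$c = 96$ ($c = 6 \left(-2 - 2\right)^{2} = 6 \left(-4\right)^{2} = 6 \cdot 16 = 96$)
$o{\left(z \right)} = - \frac{\sqrt{132 + z}}{2}$ ($o{\left(z \right)} = - \frac{\sqrt{z + 132}}{2} = - \frac{\sqrt{132 + z}}{2}$)
$o{\left(c \right)} + w{\left(I{\left(\left(-1\right) 13 \right)} \right)} = - \frac{\sqrt{132 + 96}}{2} + 32 = - \frac{\sqrt{228}}{2} + 32 = - \frac{2 \sqrt{57}}{2} + 32 = - \sqrt{57} + 32 = 32 - \sqrt{57}$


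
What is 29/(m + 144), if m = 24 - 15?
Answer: 29/153 ≈ 0.18954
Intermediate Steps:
m = 9
29/(m + 144) = 29/(9 + 144) = 29/153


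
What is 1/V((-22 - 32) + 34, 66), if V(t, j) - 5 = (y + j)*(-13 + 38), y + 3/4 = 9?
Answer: 4/7445 ≈ 0.00053727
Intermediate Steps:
y = 33/4 (y = -3/4 + 9 = 33/4 ≈ 8.2500)
V(t, j) = 845/4 + 25*j (V(t, j) = 5 + (33/4 + j)*(-13 + 38) = 5 + (33/4 + j)*25 = 5 + (825/4 + 25*j) = 845/4 + 25*j)
1/V((-22 - 32) + 34, 66) = 1/(845/4 + 25*66) = 1/(845/4 + 1650) = 1/(7445/4) = 4/7445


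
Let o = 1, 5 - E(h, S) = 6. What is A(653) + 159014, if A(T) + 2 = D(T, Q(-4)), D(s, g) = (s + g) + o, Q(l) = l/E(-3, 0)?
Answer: 159670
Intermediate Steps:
E(h, S) = -1 (E(h, S) = 5 - 1*6 = 5 - 6 = -1)
Q(l) = -l (Q(l) = l/(-1) = l*(-1) = -l)
D(s, g) = 1 + g + s (D(s, g) = (s + g) + 1 = (g + s) + 1 = 1 + g + s)
A(T) = 3 + T (A(T) = -2 + (1 - 1*(-4) + T) = -2 + (1 + 4 + T) = -2 + (5 + T) = 3 + T)
A(653) + 159014 = (3 + 653) + 159014 = 656 + 159014 = 159670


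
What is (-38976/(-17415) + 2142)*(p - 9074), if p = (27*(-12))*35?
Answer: -254099223028/5805 ≈ -4.3772e+7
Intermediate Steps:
p = -11340 (p = -324*35 = -11340)
(-38976/(-17415) + 2142)*(p - 9074) = (-38976/(-17415) + 2142)*(-11340 - 9074) = (-38976*(-1/17415) + 2142)*(-20414) = (12992/5805 + 2142)*(-20414) = (12447302/5805)*(-20414) = -254099223028/5805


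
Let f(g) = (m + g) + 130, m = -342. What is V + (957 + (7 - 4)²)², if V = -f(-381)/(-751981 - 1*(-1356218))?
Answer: 563847382565/604237 ≈ 9.3316e+5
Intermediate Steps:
f(g) = -212 + g (f(g) = (-342 + g) + 130 = -212 + g)
V = 593/604237 (V = -(-212 - 381)/(-751981 - 1*(-1356218)) = -(-593)/(-751981 + 1356218) = -(-593)/604237 = -1*(-593/604237) = 593/604237 ≈ 0.00098140)
V + (957 + (7 - 4)²)² = 593/604237 + (957 + (7 - 4)²)² = 593/604237 + (957 + 3²)² = 593/604237 + (957 + 9)² = 593/604237 + 966² = 593/604237 + 933156 = 563847382565/604237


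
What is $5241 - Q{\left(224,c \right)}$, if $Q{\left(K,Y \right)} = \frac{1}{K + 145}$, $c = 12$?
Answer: $\frac{1933928}{369} \approx 5241.0$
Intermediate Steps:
$Q{\left(K,Y \right)} = \frac{1}{145 + K}$
$5241 - Q{\left(224,c \right)} = 5241 - \frac{1}{145 + 224} = 5241 - \frac{1}{369} = \frac{1933928}{369}$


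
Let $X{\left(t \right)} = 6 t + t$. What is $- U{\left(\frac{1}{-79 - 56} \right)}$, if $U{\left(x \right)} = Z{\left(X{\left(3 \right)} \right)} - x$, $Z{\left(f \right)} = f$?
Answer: $- \frac{2836}{135} \approx -21.007$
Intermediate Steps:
$X{\left(t \right)} = 7 t$
$U{\left(x \right)} = 21 - x$ ($U{\left(x \right)} = 7 \cdot 3 - x = 21 - x$)
$- U{\left(\frac{1}{-79 - 56} \right)} = - (21 - \frac{1}{-79 - 56}) = - (21 - \frac{1}{-135}) = - (21 - - \frac{1}{135}) = - (21 + \frac{1}{135}) = \left(-1\right) \frac{2836}{135} = - \frac{2836}{135}$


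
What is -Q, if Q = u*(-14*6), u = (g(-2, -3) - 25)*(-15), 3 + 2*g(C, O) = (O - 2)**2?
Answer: 17640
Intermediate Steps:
g(C, O) = -3/2 + (-2 + O)**2/2 (g(C, O) = -3/2 + (O - 2)**2/2 = -3/2 + (-2 + O)**2/2)
u = 210 (u = ((-3/2 + (-2 - 3)**2/2) - 25)*(-15) = ((-3/2 + (1/2)*(-5)**2) - 25)*(-15) = ((-3/2 + (1/2)*25) - 25)*(-15) = ((-3/2 + 25/2) - 25)*(-15) = (11 - 25)*(-15) = -14*(-15) = 210)
Q = -17640 (Q = 210*(-14*6) = 210*(-84) = -17640)
-Q = -1*(-17640) = 17640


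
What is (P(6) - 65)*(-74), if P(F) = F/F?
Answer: 4736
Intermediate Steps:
P(F) = 1
(P(6) - 65)*(-74) = (1 - 65)*(-74) = -64*(-74) = 4736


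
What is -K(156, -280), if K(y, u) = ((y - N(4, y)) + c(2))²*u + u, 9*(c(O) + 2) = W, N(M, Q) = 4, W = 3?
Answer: 56954800/9 ≈ 6.3283e+6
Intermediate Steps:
c(O) = -5/3 (c(O) = -2 + (⅑)*3 = -2 + ⅓ = -5/3)
K(y, u) = u + u*(-17/3 + y)² (K(y, u) = ((y - 1*4) - 5/3)²*u + u = ((y - 4) - 5/3)²*u + u = ((-4 + y) - 5/3)²*u + u = (-17/3 + y)²*u + u = u*(-17/3 + y)² + u = u + u*(-17/3 + y)²)
-K(156, -280) = -(-280)*(9 + (-17 + 3*156)²)/9 = -(-280)*(9 + (-17 + 468)²)/9 = -(-280)*(9 + 451²)/9 = -(-280)*(9 + 203401)/9 = -(-280)*203410/9 = -1*(-56954800/9) = 56954800/9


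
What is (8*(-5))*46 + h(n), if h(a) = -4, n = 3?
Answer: -1844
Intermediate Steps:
(8*(-5))*46 + h(n) = (8*(-5))*46 - 4 = -40*46 - 4 = -1840 - 4 = -1844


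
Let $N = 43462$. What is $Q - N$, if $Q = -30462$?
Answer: $-73924$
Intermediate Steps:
$Q - N = -30462 - 43462 = -73924$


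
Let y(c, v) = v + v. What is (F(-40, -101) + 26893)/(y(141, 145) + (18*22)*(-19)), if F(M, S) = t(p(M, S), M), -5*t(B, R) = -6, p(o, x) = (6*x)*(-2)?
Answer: -134471/36170 ≈ -3.7178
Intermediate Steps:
p(o, x) = -12*x
y(c, v) = 2*v
t(B, R) = 6/5 (t(B, R) = -1/5*(-6) = 6/5)
F(M, S) = 6/5
(F(-40, -101) + 26893)/(y(141, 145) + (18*22)*(-19)) = (6/5 + 26893)/(2*145 + (18*22)*(-19)) = 134471/(5*(290 + 396*(-19))) = 134471/(5*(290 - 7524)) = (134471/5)/(-7234) = (134471/5)*(-1/7234) = -134471/36170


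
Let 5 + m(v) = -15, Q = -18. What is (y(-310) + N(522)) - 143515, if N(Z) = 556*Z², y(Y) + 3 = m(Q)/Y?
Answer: 4692085168/31 ≈ 1.5136e+8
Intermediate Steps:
m(v) = -20 (m(v) = -5 - 15 = -20)
y(Y) = -3 - 20/Y
(y(-310) + N(522)) - 143515 = ((-3 - 20/(-310)) + 556*522²) - 143515 = ((-3 - 20*(-1/310)) + 556*272484) - 143515 = ((-3 + 2/31) + 151501104) - 143515 = (-91/31 + 151501104) - 143515 = 4696534133/31 - 143515 = 4692085168/31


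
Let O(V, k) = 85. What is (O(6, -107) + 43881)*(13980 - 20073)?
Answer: -267884838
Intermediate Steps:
(O(6, -107) + 43881)*(13980 - 20073) = (85 + 43881)*(13980 - 20073) = 43966*(-6093) = -267884838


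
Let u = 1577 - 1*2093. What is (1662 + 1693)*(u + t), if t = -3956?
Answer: -15003560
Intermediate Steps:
u = -516 (u = 1577 - 2093 = -516)
(1662 + 1693)*(u + t) = (1662 + 1693)*(-516 - 3956) = 3355*(-4472) = -15003560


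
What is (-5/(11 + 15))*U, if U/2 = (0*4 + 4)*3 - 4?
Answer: -40/13 ≈ -3.0769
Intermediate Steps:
U = 16 (U = 2*((0*4 + 4)*3 - 4) = 2*((0 + 4)*3 - 4) = 2*(4*3 - 4) = 2*(12 - 4) = 2*8 = 16)
(-5/(11 + 15))*U = (-5/(11 + 15))*16 = (-5/26)*16 = ((1/26)*(-5))*16 = -5/26*16 = -40/13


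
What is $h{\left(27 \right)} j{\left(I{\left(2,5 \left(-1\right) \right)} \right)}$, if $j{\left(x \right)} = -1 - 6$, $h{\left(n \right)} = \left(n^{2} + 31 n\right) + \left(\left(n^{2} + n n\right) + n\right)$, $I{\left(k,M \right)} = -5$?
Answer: $-21357$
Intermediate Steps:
$h{\left(n \right)} = 3 n^{2} + 32 n$ ($h{\left(n \right)} = \left(n^{2} + 31 n\right) + \left(\left(n^{2} + n^{2}\right) + n\right) = \left(n^{2} + 31 n\right) + \left(2 n^{2} + n\right) = \left(n^{2} + 31 n\right) + \left(n + 2 n^{2}\right) = 3 n^{2} + 32 n$)
$j{\left(x \right)} = -7$ ($j{\left(x \right)} = -1 - 6 = -7$)
$h{\left(27 \right)} j{\left(I{\left(2,5 \left(-1\right) \right)} \right)} = 27 \left(32 + 3 \cdot 27\right) \left(-7\right) = 27 \left(32 + 81\right) \left(-7\right) = 27 \cdot 113 \left(-7\right) = 3051 \left(-7\right) = -21357$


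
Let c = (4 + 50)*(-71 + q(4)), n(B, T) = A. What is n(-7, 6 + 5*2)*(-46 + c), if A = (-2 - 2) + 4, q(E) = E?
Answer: 0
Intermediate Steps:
A = 0 (A = -4 + 4 = 0)
n(B, T) = 0
c = -3618 (c = (4 + 50)*(-71 + 4) = 54*(-67) = -3618)
n(-7, 6 + 5*2)*(-46 + c) = 0*(-46 - 3618) = 0*(-3664) = 0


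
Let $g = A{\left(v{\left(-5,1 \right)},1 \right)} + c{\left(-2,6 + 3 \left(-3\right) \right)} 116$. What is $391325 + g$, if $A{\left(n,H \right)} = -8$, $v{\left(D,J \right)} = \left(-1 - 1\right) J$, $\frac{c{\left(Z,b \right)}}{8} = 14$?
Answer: $404309$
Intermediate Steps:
$c{\left(Z,b \right)} = 112$ ($c{\left(Z,b \right)} = 8 \cdot 14 = 112$)
$v{\left(D,J \right)} = - 2 J$
$g = 12984$ ($g = -8 + 112 \cdot 116 = -8 + 12992 = 12984$)
$391325 + g = 391325 + 12984 = 404309$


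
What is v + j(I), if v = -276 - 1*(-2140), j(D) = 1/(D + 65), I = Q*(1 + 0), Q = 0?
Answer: 121161/65 ≈ 1864.0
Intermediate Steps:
I = 0 (I = 0*(1 + 0) = 0*1 = 0)
j(D) = 1/(65 + D)
v = 1864 (v = -276 + 2140 = 1864)
v + j(I) = 1864 + 1/(65 + 0) = 1864 + 1/65 = 121161/65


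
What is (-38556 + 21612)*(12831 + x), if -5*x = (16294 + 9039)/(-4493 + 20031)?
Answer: -8445017162904/38845 ≈ -2.1740e+8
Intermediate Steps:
x = -25333/77690 (x = -(16294 + 9039)/(5*(-4493 + 20031)) = -25333/(5*15538) = -⅕*25333/15538 = -25333/77690 ≈ -0.32608)
(-38556 + 21612)*(12831 + x) = (-38556 + 21612)*(12831 - 25333/77690) = -16944*996815057/77690 = -8445017162904/38845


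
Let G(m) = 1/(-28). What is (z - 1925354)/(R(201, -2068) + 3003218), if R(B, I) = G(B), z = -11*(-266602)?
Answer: 28203504/84090103 ≈ 0.33540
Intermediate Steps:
z = 2932622
G(m) = -1/28
R(B, I) = -1/28
(z - 1925354)/(R(201, -2068) + 3003218) = (2932622 - 1925354)/(-1/28 + 3003218) = 1007268/(84090103/28) = 1007268*(28/84090103) = 28203504/84090103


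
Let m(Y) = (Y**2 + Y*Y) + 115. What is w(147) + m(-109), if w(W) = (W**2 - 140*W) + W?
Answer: 25053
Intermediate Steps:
w(W) = W**2 - 139*W
m(Y) = 115 + 2*Y**2 (m(Y) = (Y**2 + Y**2) + 115 = 2*Y**2 + 115 = 115 + 2*Y**2)
w(147) + m(-109) = 147*(-139 + 147) + (115 + 2*(-109)**2) = 147*8 + (115 + 2*11881) = 1176 + (115 + 23762) = 1176 + 23877 = 25053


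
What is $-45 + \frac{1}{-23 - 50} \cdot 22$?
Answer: $- \frac{3307}{73} \approx -45.301$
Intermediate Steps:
$-45 + \frac{1}{-23 - 50} \cdot 22 = -45 + \frac{1}{-73} \cdot 22 = -45 - \frac{22}{73} = - \frac{3307}{73}$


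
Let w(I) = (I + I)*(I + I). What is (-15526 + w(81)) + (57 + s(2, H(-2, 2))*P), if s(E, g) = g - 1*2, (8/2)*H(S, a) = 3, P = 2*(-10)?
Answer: 10800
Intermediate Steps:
P = -20
H(S, a) = ¾ (H(S, a) = (¼)*3 = ¾)
s(E, g) = -2 + g (s(E, g) = g - 2 = -2 + g)
w(I) = 4*I² (w(I) = (2*I)*(2*I) = 4*I²)
(-15526 + w(81)) + (57 + s(2, H(-2, 2))*P) = (-15526 + 4*81²) + (57 + (-2 + ¾)*(-20)) = (-15526 + 4*6561) + (57 - 5/4*(-20)) = (-15526 + 26244) + (57 + 25) = 10718 + 82 = 10800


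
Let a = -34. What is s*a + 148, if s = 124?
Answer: -4068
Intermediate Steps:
s*a + 148 = 124*(-34) + 148 = -4216 + 148 = -4068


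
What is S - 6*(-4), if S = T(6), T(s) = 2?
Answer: 26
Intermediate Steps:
S = 2
S - 6*(-4) = 2 - 6*(-4) = 2 - 3*(-8) = 2 + 24 = 26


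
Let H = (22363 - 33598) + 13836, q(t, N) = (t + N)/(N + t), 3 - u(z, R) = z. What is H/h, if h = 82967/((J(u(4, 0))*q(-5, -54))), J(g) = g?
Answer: -2601/82967 ≈ -0.031350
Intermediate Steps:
u(z, R) = 3 - z
q(t, N) = 1 (q(t, N) = (N + t)/(N + t) = 1)
H = 2601 (H = -11235 + 13836 = 2601)
h = -82967 (h = 82967/(((3 - 1*4)*1)) = 82967/(((3 - 4)*1)) = 82967/((-1*1)) = 82967/(-1) = 82967*(-1) = -82967)
H/h = 2601/(-82967) = 2601*(-1/82967) = -2601/82967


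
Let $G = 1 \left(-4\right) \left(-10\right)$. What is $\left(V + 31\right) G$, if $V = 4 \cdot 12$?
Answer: $3160$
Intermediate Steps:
$G = 40$ ($G = \left(-4\right) \left(-10\right) = 40$)
$V = 48$
$\left(V + 31\right) G = \left(48 + 31\right) 40 = 79 \cdot 40 = 3160$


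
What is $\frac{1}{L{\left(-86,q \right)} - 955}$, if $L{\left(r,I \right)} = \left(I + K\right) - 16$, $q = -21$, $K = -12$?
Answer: $- \frac{1}{1004} \approx -0.00099602$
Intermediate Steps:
$L{\left(r,I \right)} = -28 + I$ ($L{\left(r,I \right)} = \left(I - 12\right) - 16 = \left(-12 + I\right) - 16 = -28 + I$)
$\frac{1}{L{\left(-86,q \right)} - 955} = \frac{1}{\left(-28 - 21\right) - 955} = \frac{1}{-49 - 955} = \frac{1}{-1004} = - \frac{1}{1004}$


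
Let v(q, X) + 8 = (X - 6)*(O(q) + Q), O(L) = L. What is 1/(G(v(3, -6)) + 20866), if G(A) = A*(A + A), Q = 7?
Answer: 1/53634 ≈ 1.8645e-5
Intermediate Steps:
v(q, X) = -8 + (-6 + X)*(7 + q) (v(q, X) = -8 + (X - 6)*(q + 7) = -8 + (-6 + X)*(7 + q))
G(A) = 2*A² (G(A) = A*(2*A) = 2*A²)
1/(G(v(3, -6)) + 20866) = 1/(2*(-50 - 6*3 + 7*(-6) - 6*3)² + 20866) = 1/(2*(-50 - 18 - 42 - 18)² + 20866) = 1/(2*(-128)² + 20866) = 1/(2*16384 + 20866) = 1/(32768 + 20866) = 1/53634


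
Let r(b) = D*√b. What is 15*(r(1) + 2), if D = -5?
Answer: -45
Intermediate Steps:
r(b) = -5*√b
15*(r(1) + 2) = 15*(-5*√1 + 2) = 15*(-5*1 + 2) = 15*(-5 + 2) = 15*(-3) = -45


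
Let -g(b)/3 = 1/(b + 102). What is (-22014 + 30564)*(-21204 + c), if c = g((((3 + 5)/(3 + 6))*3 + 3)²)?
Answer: -218822330250/1207 ≈ -1.8129e+8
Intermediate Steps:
g(b) = -3/(102 + b) (g(b) = -3/(b + 102) = -3/(102 + b))
c = -27/1207 (c = -3/(102 + (((3 + 5)/(3 + 6))*3 + 3)²) = -3/(102 + ((8/9)*3 + 3)²) = -3/(102 + (8/3 + 3)²) = -3/(102 + (17/3)²) = -3/(102 + 289/9) = -3/1207/9 = -3*9/1207 = -27/1207 ≈ -0.022370)
(-22014 + 30564)*(-21204 + c) = (-22014 + 30564)*(-21204 - 27/1207) = 8550*(-25593255/1207) = -218822330250/1207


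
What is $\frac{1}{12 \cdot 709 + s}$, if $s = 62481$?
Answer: $\frac{1}{70989} \approx 1.4087 \cdot 10^{-5}$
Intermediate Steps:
$\frac{1}{12 \cdot 709 + s} = \frac{1}{12 \cdot 709 + 62481} = \frac{1}{8508 + 62481} = \frac{1}{70989}$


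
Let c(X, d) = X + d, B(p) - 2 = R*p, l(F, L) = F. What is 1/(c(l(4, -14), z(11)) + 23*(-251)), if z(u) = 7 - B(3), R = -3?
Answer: -1/5755 ≈ -0.00017376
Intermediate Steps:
B(p) = 2 - 3*p
z(u) = 14 (z(u) = 7 - (2 - 3*3) = 7 - (2 - 9) = 7 - 1*(-7) = 7 + 7 = 14)
1/(c(l(4, -14), z(11)) + 23*(-251)) = 1/((4 + 14) + 23*(-251)) = 1/(18 - 5773) = 1/(-5755) = -1/5755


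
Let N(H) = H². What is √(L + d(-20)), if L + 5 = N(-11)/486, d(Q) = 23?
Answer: 7*√1086/54 ≈ 4.2719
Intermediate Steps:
L = -2309/486 (L = -5 + (-11)²/486 = -5 + 121*(1/486) = -5 + 121/486 = -2309/486 ≈ -4.7510)
√(L + d(-20)) = √(-2309/486 + 23) = √(8869/486) = 7*√1086/54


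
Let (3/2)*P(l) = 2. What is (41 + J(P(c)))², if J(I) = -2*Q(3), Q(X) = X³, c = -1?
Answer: 169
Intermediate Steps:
P(l) = 4/3 (P(l) = (⅔)*2 = 4/3)
J(I) = -54 (J(I) = -2*3³ = -2*27 = -54)
(41 + J(P(c)))² = (41 - 54)² = (-13)² = 169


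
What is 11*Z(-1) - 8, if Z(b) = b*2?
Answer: -30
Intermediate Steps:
Z(b) = 2*b
11*Z(-1) - 8 = 11*(2*(-1)) - 8 = 11*(-2) - 8 = -22 - 8 = -30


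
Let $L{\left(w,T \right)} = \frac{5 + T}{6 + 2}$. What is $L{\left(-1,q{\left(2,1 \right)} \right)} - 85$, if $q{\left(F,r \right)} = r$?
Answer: $- \frac{337}{4} \approx -84.25$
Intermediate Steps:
$L{\left(w,T \right)} = \frac{5}{8} + \frac{T}{8}$ ($L{\left(w,T \right)} = \frac{5 + T}{8} = \left(5 + T\right) \frac{1}{8} = \frac{5}{8} + \frac{T}{8}$)
$L{\left(-1,q{\left(2,1 \right)} \right)} - 85 = \left(\frac{5}{8} + \frac{1}{8} \cdot 1\right) - 85 = \left(\frac{5}{8} + \frac{1}{8}\right) - 85 = \frac{3}{4} - 85 = - \frac{337}{4}$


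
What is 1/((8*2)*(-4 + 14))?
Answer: 1/160 ≈ 0.0062500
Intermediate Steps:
1/((8*2)*(-4 + 14)) = 1/(16*10) = 1/160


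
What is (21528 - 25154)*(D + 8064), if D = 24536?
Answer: -118207600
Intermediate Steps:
(21528 - 25154)*(D + 8064) = (21528 - 25154)*(24536 + 8064) = -3626*32600 = -118207600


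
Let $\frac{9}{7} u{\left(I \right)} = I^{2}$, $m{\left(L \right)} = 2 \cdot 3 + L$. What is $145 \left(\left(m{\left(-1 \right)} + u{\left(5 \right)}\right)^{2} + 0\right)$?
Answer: $\frac{7018000}{81} \approx 86642.0$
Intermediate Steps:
$m{\left(L \right)} = 6 + L$
$u{\left(I \right)} = \frac{7 I^{2}}{9}$
$145 \left(\left(m{\left(-1 \right)} + u{\left(5 \right)}\right)^{2} + 0\right) = 145 \left(\left(\left(6 - 1\right) + \frac{7 \cdot 5^{2}}{9}\right)^{2} + 0\right) = 145 \left(\left(5 + \frac{7}{9} \cdot 25\right)^{2} + 0\right) = 145 \left(\left(5 + \frac{175}{9}\right)^{2} + 0\right) = 145 \left(\left(\frac{220}{9}\right)^{2} + 0\right) = 145 \left(\frac{48400}{81} + 0\right) = 145 \cdot \frac{48400}{81} = \frac{7018000}{81}$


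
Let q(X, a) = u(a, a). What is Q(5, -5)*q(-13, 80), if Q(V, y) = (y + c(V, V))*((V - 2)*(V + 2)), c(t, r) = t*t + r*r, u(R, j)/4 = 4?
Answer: 15120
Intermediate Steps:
u(R, j) = 16 (u(R, j) = 4*4 = 16)
c(t, r) = r² + t² (c(t, r) = t² + r² = r² + t²)
q(X, a) = 16
Q(V, y) = (-2 + V)*(2 + V)*(y + 2*V²) (Q(V, y) = (y + (V² + V²))*((V - 2)*(V + 2)) = (y + 2*V²)*((-2 + V)*(2 + V)) = (-2 + V)*(2 + V)*(y + 2*V²))
Q(5, -5)*q(-13, 80) = (-8*5² - 4*(-5) + 2*5⁴ - 5*5²)*16 = (-8*25 + 20 + 2*625 - 5*25)*16 = (-200 + 20 + 1250 - 125)*16 = 945*16 = 15120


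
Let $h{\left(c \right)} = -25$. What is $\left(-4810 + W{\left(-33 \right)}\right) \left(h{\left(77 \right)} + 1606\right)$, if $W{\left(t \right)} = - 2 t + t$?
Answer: $-7552437$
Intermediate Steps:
$W{\left(t \right)} = - t$
$\left(-4810 + W{\left(-33 \right)}\right) \left(h{\left(77 \right)} + 1606\right) = \left(-4810 - -33\right) \left(-25 + 1606\right) = \left(-4810 + 33\right) 1581 = \left(-4777\right) 1581 = -7552437$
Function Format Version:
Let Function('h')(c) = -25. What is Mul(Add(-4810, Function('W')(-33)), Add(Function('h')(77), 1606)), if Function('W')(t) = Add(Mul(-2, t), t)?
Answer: -7552437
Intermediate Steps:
Function('W')(t) = Mul(-1, t)
Mul(Add(-4810, Function('W')(-33)), Add(Function('h')(77), 1606)) = Mul(Add(-4810, Mul(-1, -33)), Add(-25, 1606)) = Mul(Add(-4810, 33), 1581) = Mul(-4777, 1581) = -7552437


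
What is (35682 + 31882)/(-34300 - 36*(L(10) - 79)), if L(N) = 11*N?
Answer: -889/466 ≈ -1.9077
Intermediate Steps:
(35682 + 31882)/(-34300 - 36*(L(10) - 79)) = (35682 + 31882)/(-34300 - 36*(11*10 - 79)) = 67564/(-34300 - 36*(110 - 79)) = 67564/(-34300 - 36*31) = 67564/(-34300 - 1116) = 67564/(-35416) = 67564*(-1/35416) = -889/466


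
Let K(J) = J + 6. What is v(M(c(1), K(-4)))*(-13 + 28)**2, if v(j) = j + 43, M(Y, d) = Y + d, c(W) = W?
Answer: 10350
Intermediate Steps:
K(J) = 6 + J
v(j) = 43 + j
v(M(c(1), K(-4)))*(-13 + 28)**2 = (43 + (1 + (6 - 4)))*(-13 + 28)**2 = (43 + (1 + 2))*15**2 = (43 + 3)*225 = 46*225 = 10350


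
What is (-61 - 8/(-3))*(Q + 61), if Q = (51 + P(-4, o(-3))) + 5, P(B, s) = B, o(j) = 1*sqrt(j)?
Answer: -19775/3 ≈ -6591.7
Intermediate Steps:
o(j) = sqrt(j)
Q = 52 (Q = (51 - 4) + 5 = 47 + 5 = 52)
(-61 - 8/(-3))*(Q + 61) = (-61 - 8/(-3))*(52 + 61) = (-61 - (-1)*8/3)*113 = (-61 - 1*(-8/3))*113 = (-61 + 8/3)*113 = -175/3*113 = -19775/3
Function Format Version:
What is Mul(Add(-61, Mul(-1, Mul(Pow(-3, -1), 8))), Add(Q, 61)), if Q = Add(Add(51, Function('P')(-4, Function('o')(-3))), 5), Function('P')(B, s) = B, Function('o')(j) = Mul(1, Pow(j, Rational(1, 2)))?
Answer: Rational(-19775, 3) ≈ -6591.7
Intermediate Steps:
Function('o')(j) = Pow(j, Rational(1, 2))
Q = 52 (Q = Add(Add(51, -4), 5) = Add(47, 5) = 52)
Mul(Add(-61, Mul(-1, Mul(Pow(-3, -1), 8))), Add(Q, 61)) = Mul(Add(-61, Mul(-1, Mul(Pow(-3, -1), 8))), Add(52, 61)) = Mul(Add(-61, Mul(-1, Mul(Rational(-1, 3), 8))), 113) = Mul(Add(-61, Mul(-1, Rational(-8, 3))), 113) = Mul(Add(-61, Rational(8, 3)), 113) = Mul(Rational(-175, 3), 113) = Rational(-19775, 3)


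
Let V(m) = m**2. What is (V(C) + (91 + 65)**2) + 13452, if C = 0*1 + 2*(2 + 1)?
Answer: 37824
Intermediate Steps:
C = 6 (C = 0 + 2*3 = 0 + 6 = 6)
(V(C) + (91 + 65)**2) + 13452 = (6**2 + (91 + 65)**2) + 13452 = (36 + 156**2) + 13452 = (36 + 24336) + 13452 = 24372 + 13452 = 37824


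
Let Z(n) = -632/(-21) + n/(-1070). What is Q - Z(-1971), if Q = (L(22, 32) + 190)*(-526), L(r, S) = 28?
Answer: -2577307591/22470 ≈ -1.1470e+5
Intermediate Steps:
Z(n) = 632/21 - n/1070 (Z(n) = -632*(-1/21) + n*(-1/1070) = 632/21 - n/1070)
Q = -114668 (Q = (28 + 190)*(-526) = 218*(-526) = -114668)
Q - Z(-1971) = -114668 - (632/21 - 1/1070*(-1971)) = -114668 - (632/21 + 1971/1070) = -114668 - 1*717631/22470 = -114668 - 717631/22470 = -2577307591/22470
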